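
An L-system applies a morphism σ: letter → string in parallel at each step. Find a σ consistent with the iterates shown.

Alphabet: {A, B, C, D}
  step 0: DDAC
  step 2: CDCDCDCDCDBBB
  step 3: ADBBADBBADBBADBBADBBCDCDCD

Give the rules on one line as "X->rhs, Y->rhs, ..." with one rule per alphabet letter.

A->B, B->CD, C->AD, D->BB

  step 2 ⇒ step 3: CDCDCDCDCDBBB ⇒ AD·BB·AD·BB·AD·BB·AD·BB·AD·BB·CD·CD·CD
    B ↦ CD
    C ↦ AD
    D ↦ BB
    A ↦ B  (constrained at step 0)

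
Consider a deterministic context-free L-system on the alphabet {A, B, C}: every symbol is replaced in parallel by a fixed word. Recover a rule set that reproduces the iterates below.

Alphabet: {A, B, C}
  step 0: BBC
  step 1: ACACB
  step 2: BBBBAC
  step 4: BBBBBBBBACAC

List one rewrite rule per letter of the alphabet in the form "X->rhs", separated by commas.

A->B, B->AC, C->B

  step 1 ⇒ step 2: ACACB ⇒ B·B·B·B·AC
    A ↦ B
    B ↦ AC
    C ↦ B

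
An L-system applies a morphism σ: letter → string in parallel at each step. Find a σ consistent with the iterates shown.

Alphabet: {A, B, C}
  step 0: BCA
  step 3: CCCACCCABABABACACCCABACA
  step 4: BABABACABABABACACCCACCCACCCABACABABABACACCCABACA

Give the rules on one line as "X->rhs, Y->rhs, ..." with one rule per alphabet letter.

A->CA, B->CC, C->BA

  step 3 ⇒ step 4: CCCACCCABABABACACCCABACA ⇒ BA·BA·BA·CA·BA·BA·BA·CA·CC·CA·CC·CA·CC·CA·BA·CA·BA·BA·BA·CA·CC·CA·BA·CA
    A ↦ CA
    B ↦ CC
    C ↦ BA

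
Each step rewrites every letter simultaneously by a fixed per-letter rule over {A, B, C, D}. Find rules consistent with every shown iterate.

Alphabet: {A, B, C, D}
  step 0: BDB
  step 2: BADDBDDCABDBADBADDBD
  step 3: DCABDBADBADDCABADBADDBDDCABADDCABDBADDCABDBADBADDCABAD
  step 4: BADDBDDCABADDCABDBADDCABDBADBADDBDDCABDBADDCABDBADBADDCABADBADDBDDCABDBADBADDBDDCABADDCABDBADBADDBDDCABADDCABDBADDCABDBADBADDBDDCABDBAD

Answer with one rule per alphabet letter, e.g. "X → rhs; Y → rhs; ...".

A->BD, B->DCA, C->D, D->BAD

  step 3 ⇒ step 4: DCABDBADBADDCABADBADDBDDCABADDCABDBADDCABDBADBADDCABAD ⇒ BAD·D·BD·DCA·BAD·DCA·BD·BAD·DCA·BD·BAD·BAD·D·BD·DCA·BD·BAD·DCA·BD·BAD·BAD·DCA·BAD·BAD·D·BD·DCA·BD·BAD·BAD·D·BD·DCA·BAD·DCA·BD·BAD·BAD·D·BD·DCA·BAD·DCA·BD·BAD·DCA·BD·BAD·BAD·D·BD·DCA·BD·BAD
    A ↦ BD
    B ↦ DCA
    C ↦ D
    D ↦ BAD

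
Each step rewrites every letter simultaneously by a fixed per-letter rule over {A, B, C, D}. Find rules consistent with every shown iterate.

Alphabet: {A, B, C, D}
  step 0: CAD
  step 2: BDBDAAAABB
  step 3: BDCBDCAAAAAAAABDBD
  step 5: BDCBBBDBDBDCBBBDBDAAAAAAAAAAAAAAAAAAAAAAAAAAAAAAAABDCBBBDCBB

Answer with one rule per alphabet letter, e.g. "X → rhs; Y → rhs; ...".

  step 2 ⇒ step 3: BDBDAAAABB ⇒ BD·C·BD·C·AA·AA·AA·AA·BD·BD
    A ↦ AA
    B ↦ BD
    D ↦ C
    C ↦ BB  (constrained at step 0)

A->AA, B->BD, C->BB, D->C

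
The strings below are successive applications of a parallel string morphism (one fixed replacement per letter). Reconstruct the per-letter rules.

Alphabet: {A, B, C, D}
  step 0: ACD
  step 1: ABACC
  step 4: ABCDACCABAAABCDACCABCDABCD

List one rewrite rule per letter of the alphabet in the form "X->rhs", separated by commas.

  step 0 ⇒ step 1: ACD ⇒ AB·A·CC
    A ↦ AB
    C ↦ A
    D ↦ CC
    B ↦ CD  (constrained at step 1)

A->AB, B->CD, C->A, D->CC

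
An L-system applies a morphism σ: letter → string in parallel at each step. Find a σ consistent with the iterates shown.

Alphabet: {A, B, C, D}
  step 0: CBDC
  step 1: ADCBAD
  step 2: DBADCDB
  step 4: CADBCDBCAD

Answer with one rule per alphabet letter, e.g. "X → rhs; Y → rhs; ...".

  step 1 ⇒ step 2: ADCBAD ⇒ D·B·AD·C·D·B
    A ↦ D
    B ↦ C
    C ↦ AD
    D ↦ B

A->D, B->C, C->AD, D->B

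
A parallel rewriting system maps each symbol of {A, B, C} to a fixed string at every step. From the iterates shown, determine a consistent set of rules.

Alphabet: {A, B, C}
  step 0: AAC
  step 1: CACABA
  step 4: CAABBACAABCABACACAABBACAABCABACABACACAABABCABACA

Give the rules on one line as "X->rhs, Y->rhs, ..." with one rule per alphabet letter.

  step 0 ⇒ step 1: AAC ⇒ CA·CA·BA
    A ↦ CA
    C ↦ BA
    B ↦ AB  (constrained at step 1)

A->CA, B->AB, C->BA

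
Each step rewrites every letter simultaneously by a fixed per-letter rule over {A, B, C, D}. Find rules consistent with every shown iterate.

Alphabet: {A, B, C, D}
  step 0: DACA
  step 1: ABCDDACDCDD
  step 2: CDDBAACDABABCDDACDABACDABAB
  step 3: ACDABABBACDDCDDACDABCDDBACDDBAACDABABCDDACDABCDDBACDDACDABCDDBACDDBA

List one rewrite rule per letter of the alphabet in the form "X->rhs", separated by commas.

A->CDD, B->BA, C->ACD, D->AB

  step 2 ⇒ step 3: CDDBAACDABABCDDACDABACDABAB ⇒ ACD·AB·AB·BA·CDD·CDD·ACD·AB·CDD·BA·CDD·BA·ACD·AB·AB·CDD·ACD·AB·CDD·BA·CDD·ACD·AB·CDD·BA·CDD·BA
    A ↦ CDD
    B ↦ BA
    C ↦ ACD
    D ↦ AB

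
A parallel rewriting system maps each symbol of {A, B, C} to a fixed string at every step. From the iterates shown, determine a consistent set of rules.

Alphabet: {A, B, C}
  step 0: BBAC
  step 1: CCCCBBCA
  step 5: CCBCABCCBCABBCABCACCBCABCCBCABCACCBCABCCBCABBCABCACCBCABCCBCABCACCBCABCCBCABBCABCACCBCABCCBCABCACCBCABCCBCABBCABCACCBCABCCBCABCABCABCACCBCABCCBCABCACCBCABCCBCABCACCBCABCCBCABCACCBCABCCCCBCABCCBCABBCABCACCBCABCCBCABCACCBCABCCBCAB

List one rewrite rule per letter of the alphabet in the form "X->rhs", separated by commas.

A->B, B->CC, C->BCA

  step 0 ⇒ step 1: BBAC ⇒ CC·CC·B·BCA
    A ↦ B
    B ↦ CC
    C ↦ BCA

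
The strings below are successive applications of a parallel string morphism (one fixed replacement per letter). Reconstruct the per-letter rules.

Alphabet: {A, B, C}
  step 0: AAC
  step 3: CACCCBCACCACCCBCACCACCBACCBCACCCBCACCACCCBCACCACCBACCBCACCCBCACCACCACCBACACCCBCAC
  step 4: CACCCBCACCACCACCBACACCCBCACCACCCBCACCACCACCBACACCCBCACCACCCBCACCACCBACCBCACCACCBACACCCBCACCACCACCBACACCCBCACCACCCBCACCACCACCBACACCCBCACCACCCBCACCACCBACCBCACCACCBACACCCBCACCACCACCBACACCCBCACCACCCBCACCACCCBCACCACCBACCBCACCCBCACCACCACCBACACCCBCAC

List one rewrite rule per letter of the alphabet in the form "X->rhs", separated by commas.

A->CCB, B->CBA, C->CAC

  step 3 ⇒ step 4: CACCCBCACCACCCBCACCACCBACCBCACCCBCACCACCCBCACCACCBACCBCACCCBCACCACCACCBACACCCBCAC ⇒ CAC·CCB·CAC·CAC·CAC·CBA·CAC·CCB·CAC·CAC·CCB·CAC·CAC·CAC·CBA·CAC·CCB·CAC·CAC·CCB·CAC·CAC·CBA·CCB·CAC·CAC·CBA·CAC·CCB·CAC·CAC·CAC·CBA·CAC·CCB·CAC·CAC·CCB·CAC·CAC·CAC·CBA·CAC·CCB·CAC·CAC·CCB·CAC·CAC·CBA·CCB·CAC·CAC·CBA·CAC·CCB·CAC·CAC·CAC·CBA·CAC·CCB·CAC·CAC·CCB·CAC·CAC·CCB·CAC·CAC·CBA·CCB·CAC·CCB·CAC·CAC·CAC·CBA·CAC·CCB·CAC
    A ↦ CCB
    B ↦ CBA
    C ↦ CAC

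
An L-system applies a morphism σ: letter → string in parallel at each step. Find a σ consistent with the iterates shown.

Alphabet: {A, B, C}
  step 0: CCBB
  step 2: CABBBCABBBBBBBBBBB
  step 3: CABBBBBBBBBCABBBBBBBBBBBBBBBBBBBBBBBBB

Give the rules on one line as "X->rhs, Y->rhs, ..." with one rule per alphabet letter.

  step 2 ⇒ step 3: CABBBCABBBBBBBBBBB ⇒ CA·BBB·BB·BB·BB·CA·BBB·BB·BB·BB·BB·BB·BB·BB·BB·BB·BB·BB
    A ↦ BBB
    B ↦ BB
    C ↦ CA

A->BBB, B->BB, C->CA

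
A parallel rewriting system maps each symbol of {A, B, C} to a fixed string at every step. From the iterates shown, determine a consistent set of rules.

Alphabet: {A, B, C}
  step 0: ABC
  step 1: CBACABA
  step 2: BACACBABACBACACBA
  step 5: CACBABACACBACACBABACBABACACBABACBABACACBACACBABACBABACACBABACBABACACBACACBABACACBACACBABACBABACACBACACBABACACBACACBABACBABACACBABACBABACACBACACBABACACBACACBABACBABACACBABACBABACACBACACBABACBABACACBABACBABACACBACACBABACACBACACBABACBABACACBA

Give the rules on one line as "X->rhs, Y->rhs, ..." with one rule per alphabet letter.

A->CBA, B->CA, C->BA

  step 1 ⇒ step 2: CBACABA ⇒ BA·CA·CBA·BA·CBA·CA·CBA
    A ↦ CBA
    B ↦ CA
    C ↦ BA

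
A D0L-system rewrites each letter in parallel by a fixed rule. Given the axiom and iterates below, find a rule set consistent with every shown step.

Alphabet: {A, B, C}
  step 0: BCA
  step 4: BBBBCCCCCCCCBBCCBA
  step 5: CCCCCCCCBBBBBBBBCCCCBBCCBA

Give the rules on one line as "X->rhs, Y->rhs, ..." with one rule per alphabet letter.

A->BA, B->CC, C->B

  step 4 ⇒ step 5: BBBBCCCCCCCCBBCCBA ⇒ CC·CC·CC·CC·B·B·B·B·B·B·B·B·CC·CC·B·B·CC·BA
    A ↦ BA
    B ↦ CC
    C ↦ B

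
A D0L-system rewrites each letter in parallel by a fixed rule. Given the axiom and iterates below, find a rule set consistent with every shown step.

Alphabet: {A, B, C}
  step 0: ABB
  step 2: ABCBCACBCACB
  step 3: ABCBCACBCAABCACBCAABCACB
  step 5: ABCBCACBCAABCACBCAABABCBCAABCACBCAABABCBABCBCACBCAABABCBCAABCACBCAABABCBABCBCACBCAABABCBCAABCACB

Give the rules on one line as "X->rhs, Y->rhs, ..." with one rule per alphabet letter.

  step 2 ⇒ step 3: ABCBCACBCACB ⇒ AB·CB·CA·CB·CA·AB·CA·CB·CA·AB·CA·CB
    A ↦ AB
    B ↦ CB
    C ↦ CA

A->AB, B->CB, C->CA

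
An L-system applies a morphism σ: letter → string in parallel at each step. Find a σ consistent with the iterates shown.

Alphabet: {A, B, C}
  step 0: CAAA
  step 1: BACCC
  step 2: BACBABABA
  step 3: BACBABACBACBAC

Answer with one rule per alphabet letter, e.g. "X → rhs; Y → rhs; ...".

A->C, B->BA, C->BA

  step 2 ⇒ step 3: BACBABABA ⇒ BA·C·BA·BA·C·BA·C·BA·C
    A ↦ C
    B ↦ BA
    C ↦ BA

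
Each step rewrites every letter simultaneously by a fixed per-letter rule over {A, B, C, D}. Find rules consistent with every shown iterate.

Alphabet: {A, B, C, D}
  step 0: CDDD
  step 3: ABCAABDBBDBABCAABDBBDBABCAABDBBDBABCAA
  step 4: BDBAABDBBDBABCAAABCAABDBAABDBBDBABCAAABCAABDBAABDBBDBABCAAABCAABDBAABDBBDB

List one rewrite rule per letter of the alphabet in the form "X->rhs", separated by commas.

  step 3 ⇒ step 4: ABCAABDBBDBABCAABDBBDBABCAABDBBDBABCAA ⇒ BDB·A·A·BDB·BDB·A·BCA·A·A·BCA·A·BDB·A·A·BDB·BDB·A·BCA·A·A·BCA·A·BDB·A·A·BDB·BDB·A·BCA·A·A·BCA·A·BDB·A·A·BDB·BDB
    A ↦ BDB
    B ↦ A
    C ↦ A
    D ↦ BCA

A->BDB, B->A, C->A, D->BCA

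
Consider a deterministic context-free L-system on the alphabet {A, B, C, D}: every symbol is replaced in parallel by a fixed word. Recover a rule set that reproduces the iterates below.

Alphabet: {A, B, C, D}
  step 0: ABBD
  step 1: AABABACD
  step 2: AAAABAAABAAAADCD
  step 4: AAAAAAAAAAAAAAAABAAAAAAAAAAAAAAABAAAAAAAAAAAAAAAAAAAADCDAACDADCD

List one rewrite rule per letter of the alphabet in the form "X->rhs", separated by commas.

A->AA, B->BA, C->AD, D->CD

  step 1 ⇒ step 2: AABABACD ⇒ AA·AA·BA·AA·BA·AA·AD·CD
    A ↦ AA
    B ↦ BA
    C ↦ AD
    D ↦ CD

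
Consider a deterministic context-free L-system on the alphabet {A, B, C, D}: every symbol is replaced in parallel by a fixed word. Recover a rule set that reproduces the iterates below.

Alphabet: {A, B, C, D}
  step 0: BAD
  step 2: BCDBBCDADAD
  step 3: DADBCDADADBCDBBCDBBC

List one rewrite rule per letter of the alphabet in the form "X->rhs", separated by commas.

  step 2 ⇒ step 3: BCDBBCDADAD ⇒ DA·D·BC·DA·DA·D·BC·DB·BC·DB·BC
    A ↦ DB
    B ↦ DA
    C ↦ D
    D ↦ BC

A->DB, B->DA, C->D, D->BC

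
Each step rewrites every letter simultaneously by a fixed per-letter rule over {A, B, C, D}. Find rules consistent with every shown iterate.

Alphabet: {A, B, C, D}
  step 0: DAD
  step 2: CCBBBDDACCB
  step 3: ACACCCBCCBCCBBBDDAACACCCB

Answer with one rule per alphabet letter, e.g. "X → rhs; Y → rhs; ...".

  step 2 ⇒ step 3: CCBBBDDACCB ⇒ AC·AC·CCB·CCB·CCB·B·B·DDA·AC·AC·CCB
    A ↦ DDA
    B ↦ CCB
    C ↦ AC
    D ↦ B

A->DDA, B->CCB, C->AC, D->B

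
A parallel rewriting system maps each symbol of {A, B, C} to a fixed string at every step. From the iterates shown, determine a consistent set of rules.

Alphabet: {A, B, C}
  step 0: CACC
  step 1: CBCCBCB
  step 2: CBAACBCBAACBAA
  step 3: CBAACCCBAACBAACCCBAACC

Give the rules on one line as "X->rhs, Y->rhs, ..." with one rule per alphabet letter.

A->C, B->AA, C->CB

  step 2 ⇒ step 3: CBAACBCBAACBAA ⇒ CB·AA·C·C·CB·AA·CB·AA·C·C·CB·AA·C·C
    A ↦ C
    B ↦ AA
    C ↦ CB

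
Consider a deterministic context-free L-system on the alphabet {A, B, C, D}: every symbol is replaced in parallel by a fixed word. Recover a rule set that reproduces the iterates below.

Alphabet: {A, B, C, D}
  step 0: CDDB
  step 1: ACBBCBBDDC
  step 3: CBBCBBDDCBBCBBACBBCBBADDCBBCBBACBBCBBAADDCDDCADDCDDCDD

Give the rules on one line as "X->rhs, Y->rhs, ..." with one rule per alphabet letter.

  step 0 ⇒ step 1: CDDB ⇒ A·CBB·CBB·DDC
    B ↦ DDC
    C ↦ A
    D ↦ CBB
    A ↦ DD  (constrained at step 1)

A->DD, B->DDC, C->A, D->CBB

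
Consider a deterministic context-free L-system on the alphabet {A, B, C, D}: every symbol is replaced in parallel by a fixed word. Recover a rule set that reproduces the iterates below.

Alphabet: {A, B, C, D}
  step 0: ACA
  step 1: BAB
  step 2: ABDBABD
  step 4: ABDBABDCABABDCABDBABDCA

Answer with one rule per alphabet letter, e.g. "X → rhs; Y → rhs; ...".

  step 1 ⇒ step 2: BAB ⇒ ABD·B·ABD
    A ↦ B
    B ↦ ABD
  step 0 ⇒ step 1: ACA ⇒ B·A·B
    C ↦ A
    D ↦ C  (constrained at step 2)

A->B, B->ABD, C->A, D->C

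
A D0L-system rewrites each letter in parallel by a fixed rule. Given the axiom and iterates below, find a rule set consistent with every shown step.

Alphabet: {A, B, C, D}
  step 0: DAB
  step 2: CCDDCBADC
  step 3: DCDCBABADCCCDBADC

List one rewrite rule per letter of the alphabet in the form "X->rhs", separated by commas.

A->CD, B->C, C->DC, D->BA

  step 2 ⇒ step 3: CCDDCBADC ⇒ DC·DC·BA·BA·DC·C·CD·BA·DC
    A ↦ CD
    B ↦ C
    C ↦ DC
    D ↦ BA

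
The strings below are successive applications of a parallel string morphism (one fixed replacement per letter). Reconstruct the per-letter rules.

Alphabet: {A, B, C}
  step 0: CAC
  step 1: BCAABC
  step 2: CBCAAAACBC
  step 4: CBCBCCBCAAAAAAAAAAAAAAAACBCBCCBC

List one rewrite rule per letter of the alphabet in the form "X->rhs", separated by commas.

  step 1 ⇒ step 2: BCAABC ⇒ C·BC·AA·AA·C·BC
    A ↦ AA
    B ↦ C
    C ↦ BC

A->AA, B->C, C->BC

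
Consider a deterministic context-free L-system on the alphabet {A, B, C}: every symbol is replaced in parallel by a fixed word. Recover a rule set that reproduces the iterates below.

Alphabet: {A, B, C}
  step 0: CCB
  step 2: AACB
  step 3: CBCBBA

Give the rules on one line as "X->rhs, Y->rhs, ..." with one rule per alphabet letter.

A->CB, B->A, C->B

  step 2 ⇒ step 3: AACB ⇒ CB·CB·B·A
    A ↦ CB
    B ↦ A
    C ↦ B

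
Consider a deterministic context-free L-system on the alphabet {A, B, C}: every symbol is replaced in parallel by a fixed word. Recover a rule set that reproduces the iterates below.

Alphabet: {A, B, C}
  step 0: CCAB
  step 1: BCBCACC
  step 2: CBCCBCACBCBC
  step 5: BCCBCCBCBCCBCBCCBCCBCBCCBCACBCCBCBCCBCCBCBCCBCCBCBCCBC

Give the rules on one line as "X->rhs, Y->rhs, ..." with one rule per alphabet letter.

A->AC, B->C, C->BC

  step 1 ⇒ step 2: BCBCACC ⇒ C·BC·C·BC·AC·BC·BC
    A ↦ AC
    B ↦ C
    C ↦ BC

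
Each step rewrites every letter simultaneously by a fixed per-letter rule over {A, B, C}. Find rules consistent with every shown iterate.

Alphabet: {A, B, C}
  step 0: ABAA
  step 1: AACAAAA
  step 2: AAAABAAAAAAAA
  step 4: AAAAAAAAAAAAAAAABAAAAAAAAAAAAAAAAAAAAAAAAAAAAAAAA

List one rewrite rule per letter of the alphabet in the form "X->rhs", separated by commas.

A->AA, B->C, C->B

  step 1 ⇒ step 2: AACAAAA ⇒ AA·AA·B·AA·AA·AA·AA
    A ↦ AA
    C ↦ B
  step 0 ⇒ step 1: ABAA ⇒ AA·C·AA·AA
    B ↦ C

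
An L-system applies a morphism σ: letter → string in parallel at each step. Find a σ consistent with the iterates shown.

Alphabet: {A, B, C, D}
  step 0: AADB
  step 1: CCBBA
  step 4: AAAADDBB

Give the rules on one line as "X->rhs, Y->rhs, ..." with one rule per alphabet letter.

  step 0 ⇒ step 1: AADB ⇒ C·C·BB·A
    A ↦ C
    B ↦ A
    D ↦ BB
    C ↦ D  (constrained at step 1)

A->C, B->A, C->D, D->BB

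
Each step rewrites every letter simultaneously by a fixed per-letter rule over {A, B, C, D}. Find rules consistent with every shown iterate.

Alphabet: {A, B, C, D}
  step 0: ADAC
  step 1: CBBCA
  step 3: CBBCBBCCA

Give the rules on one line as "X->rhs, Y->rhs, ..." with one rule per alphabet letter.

A->C, B->DA, C->A, D->BB

  step 0 ⇒ step 1: ADAC ⇒ C·BB·C·A
    A ↦ C
    C ↦ A
    D ↦ BB
    B ↦ DA  (constrained at step 1)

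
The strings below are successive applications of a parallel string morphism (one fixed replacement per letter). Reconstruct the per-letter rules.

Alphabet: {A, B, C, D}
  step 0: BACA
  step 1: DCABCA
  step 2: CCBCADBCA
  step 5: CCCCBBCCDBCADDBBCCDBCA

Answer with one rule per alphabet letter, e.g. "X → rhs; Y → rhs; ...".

  step 1 ⇒ step 2: DCABCA ⇒ CC·B·CA·D·B·CA
    A ↦ CA
    B ↦ D
    C ↦ B
    D ↦ CC

A->CA, B->D, C->B, D->CC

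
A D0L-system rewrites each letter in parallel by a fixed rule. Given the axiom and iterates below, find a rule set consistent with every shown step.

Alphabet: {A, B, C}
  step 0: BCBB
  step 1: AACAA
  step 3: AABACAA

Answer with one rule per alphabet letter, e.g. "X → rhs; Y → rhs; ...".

  step 0 ⇒ step 1: BCBB ⇒ A·AC·A·A
    B ↦ A
    C ↦ AC
    A ↦ B  (constrained at step 1)

A->B, B->A, C->AC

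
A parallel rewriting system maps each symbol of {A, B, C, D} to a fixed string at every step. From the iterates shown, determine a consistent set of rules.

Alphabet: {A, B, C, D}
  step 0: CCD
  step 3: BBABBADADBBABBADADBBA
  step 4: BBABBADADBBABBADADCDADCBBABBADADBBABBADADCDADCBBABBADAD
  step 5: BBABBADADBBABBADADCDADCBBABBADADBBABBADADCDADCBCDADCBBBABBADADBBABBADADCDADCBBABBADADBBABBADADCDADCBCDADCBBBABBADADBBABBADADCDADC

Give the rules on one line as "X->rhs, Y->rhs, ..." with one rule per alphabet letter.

  step 4 ⇒ step 5: BBABBADADBBABBADADCDADCBBABBADADBBABBADADCDADCBBABBADAD ⇒ BBA·BBA·DAD·BBA·BBA·DAD·C·DAD·C·BBA·BBA·DAD·BBA·BBA·DAD·C·DAD·C·B·C·DAD·C·B·BBA·BBA·DAD·BBA·BBA·DAD·C·DAD·C·BBA·BBA·DAD·BBA·BBA·DAD·C·DAD·C·B·C·DAD·C·B·BBA·BBA·DAD·BBA·BBA·DAD·C·DAD·C
    A ↦ DAD
    B ↦ BBA
    C ↦ B
    D ↦ C

A->DAD, B->BBA, C->B, D->C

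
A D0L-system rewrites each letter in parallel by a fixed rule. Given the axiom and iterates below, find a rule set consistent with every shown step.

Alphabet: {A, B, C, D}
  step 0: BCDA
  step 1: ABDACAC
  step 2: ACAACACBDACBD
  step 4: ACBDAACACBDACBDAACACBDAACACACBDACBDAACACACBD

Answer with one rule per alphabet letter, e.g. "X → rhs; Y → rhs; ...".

  step 1 ⇒ step 2: ABDACAC ⇒ AC·A·AC·AC·BD·AC·BD
    A ↦ AC
    B ↦ A
    C ↦ BD
    D ↦ AC

A->AC, B->A, C->BD, D->AC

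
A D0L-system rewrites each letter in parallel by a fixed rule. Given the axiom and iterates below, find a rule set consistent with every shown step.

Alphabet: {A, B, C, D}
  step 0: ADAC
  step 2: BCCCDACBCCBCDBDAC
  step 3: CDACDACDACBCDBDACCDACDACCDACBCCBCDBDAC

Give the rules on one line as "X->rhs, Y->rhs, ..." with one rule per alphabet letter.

  step 2 ⇒ step 3: BCCCDACBCCBCDBDAC ⇒ C·DAC·DAC·DAC·BC·DB·DAC·C·DAC·DAC·C·DAC·BC·C·BC·DB·DAC
    A ↦ DB
    B ↦ C
    C ↦ DAC
    D ↦ BC

A->DB, B->C, C->DAC, D->BC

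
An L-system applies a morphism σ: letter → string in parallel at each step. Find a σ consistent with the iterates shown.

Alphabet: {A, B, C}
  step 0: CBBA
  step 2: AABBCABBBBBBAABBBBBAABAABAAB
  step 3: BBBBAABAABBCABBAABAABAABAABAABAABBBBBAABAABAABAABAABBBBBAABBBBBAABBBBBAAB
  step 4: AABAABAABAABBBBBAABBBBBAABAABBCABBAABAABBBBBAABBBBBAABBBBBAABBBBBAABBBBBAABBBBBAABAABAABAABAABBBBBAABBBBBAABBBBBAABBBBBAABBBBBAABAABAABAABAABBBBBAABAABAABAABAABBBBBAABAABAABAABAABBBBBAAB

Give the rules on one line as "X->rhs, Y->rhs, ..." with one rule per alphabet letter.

  step 3 ⇒ step 4: BBBBAABAABBCABBAABAABAABAABAABAABBBBBAABAABAABAABAABBBBBAABBBBBAABBBBBAAB ⇒ AAB·AAB·AAB·AAB·BB·BB·AAB·BB·BB·AAB·AAB·BCA·BB·AAB·AAB·BB·BB·AAB·BB·BB·AAB·BB·BB·AAB·BB·BB·AAB·BB·BB·AAB·BB·BB·AAB·AAB·AAB·AAB·AAB·BB·BB·AAB·BB·BB·AAB·BB·BB·AAB·BB·BB·AAB·BB·BB·AAB·AAB·AAB·AAB·AAB·BB·BB·AAB·AAB·AAB·AAB·AAB·BB·BB·AAB·AAB·AAB·AAB·AAB·BB·BB·AAB
    A ↦ BB
    B ↦ AAB
    C ↦ BCA

A->BB, B->AAB, C->BCA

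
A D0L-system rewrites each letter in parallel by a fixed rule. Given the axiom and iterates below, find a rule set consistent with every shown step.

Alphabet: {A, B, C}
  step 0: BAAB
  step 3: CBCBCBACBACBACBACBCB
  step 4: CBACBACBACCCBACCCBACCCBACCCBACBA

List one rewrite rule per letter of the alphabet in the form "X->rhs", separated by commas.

A->CC, B->A, C->CB

  step 3 ⇒ step 4: CBCBCBACBACBACBACBCB ⇒ CB·A·CB·A·CB·A·CC·CB·A·CC·CB·A·CC·CB·A·CC·CB·A·CB·A
    A ↦ CC
    B ↦ A
    C ↦ CB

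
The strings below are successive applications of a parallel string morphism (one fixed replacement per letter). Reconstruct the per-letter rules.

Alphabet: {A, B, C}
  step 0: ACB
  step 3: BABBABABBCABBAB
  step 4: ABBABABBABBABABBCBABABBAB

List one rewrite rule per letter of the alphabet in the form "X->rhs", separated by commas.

  step 3 ⇒ step 4: BABBABABBCABBAB ⇒ AB·B·AB·AB·B·AB·B·AB·AB·BC·B·AB·AB·B·AB
    A ↦ B
    B ↦ AB
    C ↦ BC

A->B, B->AB, C->BC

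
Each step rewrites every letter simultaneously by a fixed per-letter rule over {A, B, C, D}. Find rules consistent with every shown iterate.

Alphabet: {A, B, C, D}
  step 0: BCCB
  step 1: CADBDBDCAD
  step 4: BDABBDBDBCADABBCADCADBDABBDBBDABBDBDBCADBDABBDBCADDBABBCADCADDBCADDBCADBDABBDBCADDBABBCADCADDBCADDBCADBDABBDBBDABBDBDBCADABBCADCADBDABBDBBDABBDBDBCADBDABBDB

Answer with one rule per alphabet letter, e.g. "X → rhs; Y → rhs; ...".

A->ABB, B->CAD, C->BD, D->DB

  step 0 ⇒ step 1: BCCB ⇒ CAD·BD·BD·CAD
    B ↦ CAD
    C ↦ BD
    A ↦ ABB  (constrained at step 1)
    D ↦ DB  (constrained at step 1)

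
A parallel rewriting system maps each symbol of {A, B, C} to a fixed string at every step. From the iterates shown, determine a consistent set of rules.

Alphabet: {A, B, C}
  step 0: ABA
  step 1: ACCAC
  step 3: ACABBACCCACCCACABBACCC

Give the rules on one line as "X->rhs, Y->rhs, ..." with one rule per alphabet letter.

A->AC, B->C, C->ABB

  step 0 ⇒ step 1: ABA ⇒ AC·C·AC
    A ↦ AC
    B ↦ C
    C ↦ ABB  (constrained at step 1)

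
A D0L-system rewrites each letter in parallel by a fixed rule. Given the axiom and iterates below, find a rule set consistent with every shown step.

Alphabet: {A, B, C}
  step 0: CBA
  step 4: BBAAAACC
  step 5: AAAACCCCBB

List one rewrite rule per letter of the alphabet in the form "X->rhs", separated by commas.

A->C, B->AA, C->B

  step 4 ⇒ step 5: BBAAAACC ⇒ AA·AA·C·C·C·C·B·B
    A ↦ C
    B ↦ AA
    C ↦ B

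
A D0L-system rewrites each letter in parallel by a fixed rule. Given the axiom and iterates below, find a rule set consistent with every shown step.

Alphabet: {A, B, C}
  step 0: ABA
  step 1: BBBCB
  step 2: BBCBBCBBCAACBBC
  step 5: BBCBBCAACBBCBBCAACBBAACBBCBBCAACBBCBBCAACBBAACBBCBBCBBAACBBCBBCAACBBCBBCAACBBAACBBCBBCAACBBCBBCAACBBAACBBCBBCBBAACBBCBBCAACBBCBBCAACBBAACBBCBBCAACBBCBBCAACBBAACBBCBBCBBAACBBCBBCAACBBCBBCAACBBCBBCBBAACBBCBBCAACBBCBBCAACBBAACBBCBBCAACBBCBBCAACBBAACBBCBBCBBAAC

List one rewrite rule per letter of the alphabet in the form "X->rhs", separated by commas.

A->B, B->BBC, C->AAC

  step 1 ⇒ step 2: BBBCB ⇒ BBC·BBC·BBC·AAC·BBC
    B ↦ BBC
    C ↦ AAC
  step 0 ⇒ step 1: ABA ⇒ B·BBC·B
    A ↦ B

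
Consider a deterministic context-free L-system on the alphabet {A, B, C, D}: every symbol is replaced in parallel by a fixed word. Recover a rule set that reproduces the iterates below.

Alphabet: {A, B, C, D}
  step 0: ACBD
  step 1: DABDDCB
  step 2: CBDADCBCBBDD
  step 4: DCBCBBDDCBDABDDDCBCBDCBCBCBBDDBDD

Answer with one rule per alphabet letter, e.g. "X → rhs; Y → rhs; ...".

  step 1 ⇒ step 2: DABDDCB ⇒ CB·DA·D·CB·CB·BD·D
    A ↦ DA
    B ↦ D
    C ↦ BD
    D ↦ CB

A->DA, B->D, C->BD, D->CB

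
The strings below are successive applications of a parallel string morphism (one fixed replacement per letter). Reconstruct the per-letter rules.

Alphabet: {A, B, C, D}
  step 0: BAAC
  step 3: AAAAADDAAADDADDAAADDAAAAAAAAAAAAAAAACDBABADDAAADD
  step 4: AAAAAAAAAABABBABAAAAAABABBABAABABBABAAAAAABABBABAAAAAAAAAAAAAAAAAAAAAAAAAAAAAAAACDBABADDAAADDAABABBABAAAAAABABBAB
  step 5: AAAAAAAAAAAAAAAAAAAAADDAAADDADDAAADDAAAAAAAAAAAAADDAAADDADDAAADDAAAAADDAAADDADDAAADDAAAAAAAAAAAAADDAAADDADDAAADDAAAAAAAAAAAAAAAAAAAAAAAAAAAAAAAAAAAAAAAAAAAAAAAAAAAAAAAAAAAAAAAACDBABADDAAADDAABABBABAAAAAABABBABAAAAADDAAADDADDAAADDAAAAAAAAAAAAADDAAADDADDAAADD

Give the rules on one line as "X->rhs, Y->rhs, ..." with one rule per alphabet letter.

A->AA, B->ADD, C->CD, D->BAB

  step 4 ⇒ step 5: AAAAAAAAAABABBABAAAAAABABBABAABABBABAAAAAABABBABAAAAAAAAAAAAAAAAAAAAAAAAAAAAAAAACDBABADDAAADDAABABBABAAAAAABABBAB ⇒ AA·AA·AA·AA·AA·AA·AA·AA·AA·AA·ADD·AA·ADD·ADD·AA·ADD·AA·AA·AA·AA·AA·AA·ADD·AA·ADD·ADD·AA·ADD·AA·AA·ADD·AA·ADD·ADD·AA·ADD·AA·AA·AA·AA·AA·AA·ADD·AA·ADD·ADD·AA·ADD·AA·AA·AA·AA·AA·AA·AA·AA·AA·AA·AA·AA·AA·AA·AA·AA·AA·AA·AA·AA·AA·AA·AA·AA·AA·AA·AA·AA·AA·AA·AA·AA·CD·BAB·ADD·AA·ADD·AA·BAB·BAB·AA·AA·AA·BAB·BAB·AA·AA·ADD·AA·ADD·ADD·AA·ADD·AA·AA·AA·AA·AA·AA·ADD·AA·ADD·ADD·AA·ADD
    A ↦ AA
    B ↦ ADD
    C ↦ CD
    D ↦ BAB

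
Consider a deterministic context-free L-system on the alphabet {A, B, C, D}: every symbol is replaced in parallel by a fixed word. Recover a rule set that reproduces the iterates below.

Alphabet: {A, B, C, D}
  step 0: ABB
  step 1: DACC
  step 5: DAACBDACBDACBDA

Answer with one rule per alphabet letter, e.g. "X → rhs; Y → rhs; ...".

A->DA, B->C, C->A, D->B

  step 0 ⇒ step 1: ABB ⇒ DA·C·C
    A ↦ DA
    B ↦ C
    C ↦ A  (constrained at step 1)
    D ↦ B  (constrained at step 1)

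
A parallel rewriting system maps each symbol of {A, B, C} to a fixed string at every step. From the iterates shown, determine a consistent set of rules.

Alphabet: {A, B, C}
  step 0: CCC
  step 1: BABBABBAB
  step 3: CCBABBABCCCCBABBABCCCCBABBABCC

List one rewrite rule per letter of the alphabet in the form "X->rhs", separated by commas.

A->CC, B->A, C->BAB

  step 0 ⇒ step 1: CCC ⇒ BAB·BAB·BAB
    C ↦ BAB
    A ↦ CC  (constrained at step 1)
    B ↦ A  (constrained at step 1)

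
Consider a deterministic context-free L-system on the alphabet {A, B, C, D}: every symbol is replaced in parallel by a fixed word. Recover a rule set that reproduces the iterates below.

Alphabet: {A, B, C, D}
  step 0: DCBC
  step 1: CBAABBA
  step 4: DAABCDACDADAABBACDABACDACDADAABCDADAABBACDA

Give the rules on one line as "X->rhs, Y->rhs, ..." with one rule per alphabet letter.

A->DA, B->AB, C->BA, D->C

  step 0 ⇒ step 1: DCBC ⇒ C·BA·AB·BA
    B ↦ AB
    C ↦ BA
    D ↦ C
    A ↦ DA  (constrained at step 1)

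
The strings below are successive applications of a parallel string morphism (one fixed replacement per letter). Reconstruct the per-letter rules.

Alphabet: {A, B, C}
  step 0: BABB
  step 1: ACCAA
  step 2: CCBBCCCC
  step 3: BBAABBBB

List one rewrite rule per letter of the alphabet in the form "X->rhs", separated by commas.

A->CC, B->A, C->B

  step 2 ⇒ step 3: CCBBCCCC ⇒ B·B·A·A·B·B·B·B
    B ↦ A
    C ↦ B
  step 0 ⇒ step 1: BABB ⇒ A·CC·A·A
    A ↦ CC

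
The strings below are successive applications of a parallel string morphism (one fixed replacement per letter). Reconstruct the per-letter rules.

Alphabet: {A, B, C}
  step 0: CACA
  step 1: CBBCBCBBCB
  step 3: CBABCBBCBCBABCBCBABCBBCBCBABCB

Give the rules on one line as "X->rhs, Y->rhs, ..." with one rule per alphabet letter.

  step 0 ⇒ step 1: CACA ⇒ CB·BCB·CB·BCB
    A ↦ BCB
    C ↦ CB
    B ↦ A  (constrained at step 1)

A->BCB, B->A, C->CB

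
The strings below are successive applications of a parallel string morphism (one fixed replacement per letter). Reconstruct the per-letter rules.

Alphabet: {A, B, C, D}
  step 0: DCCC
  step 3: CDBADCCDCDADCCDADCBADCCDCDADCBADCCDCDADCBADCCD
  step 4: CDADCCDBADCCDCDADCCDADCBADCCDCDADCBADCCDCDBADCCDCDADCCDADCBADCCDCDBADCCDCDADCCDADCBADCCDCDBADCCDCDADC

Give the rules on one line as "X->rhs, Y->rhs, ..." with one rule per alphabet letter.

A->B, B->CD, C->CD, D->ADC

  step 3 ⇒ step 4: CDBADCCDCDADCCDADCBADCCDCDADCBADCCDCDADCBADCCD ⇒ CD·ADC·CD·B·ADC·CD·CD·ADC·CD·ADC·B·ADC·CD·CD·ADC·B·ADC·CD·CD·B·ADC·CD·CD·ADC·CD·ADC·B·ADC·CD·CD·B·ADC·CD·CD·ADC·CD·ADC·B·ADC·CD·CD·B·ADC·CD·CD·ADC
    A ↦ B
    B ↦ CD
    C ↦ CD
    D ↦ ADC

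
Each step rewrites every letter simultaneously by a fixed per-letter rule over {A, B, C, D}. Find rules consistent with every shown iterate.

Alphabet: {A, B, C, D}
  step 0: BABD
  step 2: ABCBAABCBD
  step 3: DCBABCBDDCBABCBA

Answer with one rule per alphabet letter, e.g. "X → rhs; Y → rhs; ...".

  step 2 ⇒ step 3: ABCBAABCBD ⇒ D·CB·AB·CB·D·D·CB·AB·CB·A
    A ↦ D
    B ↦ CB
    C ↦ AB
    D ↦ A

A->D, B->CB, C->AB, D->A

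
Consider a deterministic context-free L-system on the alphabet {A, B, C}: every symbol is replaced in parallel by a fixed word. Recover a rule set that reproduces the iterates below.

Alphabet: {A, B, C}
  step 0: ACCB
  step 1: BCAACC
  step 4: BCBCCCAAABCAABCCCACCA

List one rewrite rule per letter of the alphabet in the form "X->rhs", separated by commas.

  step 0 ⇒ step 1: ACCB ⇒ BC·A·A·CC
    A ↦ BC
    B ↦ CC
    C ↦ A

A->BC, B->CC, C->A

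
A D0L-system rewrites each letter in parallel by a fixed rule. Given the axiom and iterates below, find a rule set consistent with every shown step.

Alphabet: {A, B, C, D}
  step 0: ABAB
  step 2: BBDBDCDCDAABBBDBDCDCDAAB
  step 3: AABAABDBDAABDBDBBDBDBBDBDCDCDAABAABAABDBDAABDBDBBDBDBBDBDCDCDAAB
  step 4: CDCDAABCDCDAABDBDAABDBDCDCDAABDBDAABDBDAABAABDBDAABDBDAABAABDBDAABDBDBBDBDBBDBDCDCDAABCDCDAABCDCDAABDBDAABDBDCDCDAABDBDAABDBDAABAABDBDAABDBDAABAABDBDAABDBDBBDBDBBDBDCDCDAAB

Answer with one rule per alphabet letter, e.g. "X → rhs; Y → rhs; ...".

  step 3 ⇒ step 4: AABAABDBDAABDBDBBDBDBBDBDCDCDAABAABAABDBDAABDBDBBDBDBBDBDCDCDAAB ⇒ CD·CD·AAB·CD·CD·AAB·DBD·AAB·DBD·CD·CD·AAB·DBD·AAB·DBD·AAB·AAB·DBD·AAB·DBD·AAB·AAB·DBD·AAB·DBD·BB·DBD·BB·DBD·CD·CD·AAB·CD·CD·AAB·CD·CD·AAB·DBD·AAB·DBD·CD·CD·AAB·DBD·AAB·DBD·AAB·AAB·DBD·AAB·DBD·AAB·AAB·DBD·AAB·DBD·BB·DBD·BB·DBD·CD·CD·AAB
    A ↦ CD
    B ↦ AAB
    C ↦ BB
    D ↦ DBD

A->CD, B->AAB, C->BB, D->DBD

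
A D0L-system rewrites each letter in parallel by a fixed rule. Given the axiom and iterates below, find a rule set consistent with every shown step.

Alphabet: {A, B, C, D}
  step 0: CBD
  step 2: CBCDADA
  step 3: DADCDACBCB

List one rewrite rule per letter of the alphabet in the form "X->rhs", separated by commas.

  step 2 ⇒ step 3: CBCDADA ⇒ DA·DC·DA·C·B·C·B
    A ↦ B
    B ↦ DC
    C ↦ DA
    D ↦ C

A->B, B->DC, C->DA, D->C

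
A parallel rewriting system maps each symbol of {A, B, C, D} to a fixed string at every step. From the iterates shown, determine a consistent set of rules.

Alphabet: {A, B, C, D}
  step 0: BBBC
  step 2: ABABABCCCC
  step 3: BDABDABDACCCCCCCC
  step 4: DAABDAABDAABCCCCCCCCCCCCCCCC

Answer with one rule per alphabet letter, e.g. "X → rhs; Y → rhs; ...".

A->B, B->DA, C->CC, D->A

  step 3 ⇒ step 4: BDABDABDACCCCCCCC ⇒ DA·A·B·DA·A·B·DA·A·B·CC·CC·CC·CC·CC·CC·CC·CC
    A ↦ B
    B ↦ DA
    C ↦ CC
    D ↦ A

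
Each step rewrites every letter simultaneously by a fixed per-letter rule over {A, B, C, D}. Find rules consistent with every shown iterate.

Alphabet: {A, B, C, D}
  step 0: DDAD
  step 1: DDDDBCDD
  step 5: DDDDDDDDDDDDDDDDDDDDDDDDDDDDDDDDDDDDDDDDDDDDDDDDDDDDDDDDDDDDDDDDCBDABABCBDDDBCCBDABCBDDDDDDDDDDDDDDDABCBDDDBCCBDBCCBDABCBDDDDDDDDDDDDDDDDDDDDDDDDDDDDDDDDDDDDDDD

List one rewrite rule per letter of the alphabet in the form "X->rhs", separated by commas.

  step 0 ⇒ step 1: DDAD ⇒ DD·DD·BC·DD
    A ↦ BC
    D ↦ DD
    B ↦ CBD  (constrained at step 1)
    C ↦ AB  (constrained at step 1)

A->BC, B->CBD, C->AB, D->DD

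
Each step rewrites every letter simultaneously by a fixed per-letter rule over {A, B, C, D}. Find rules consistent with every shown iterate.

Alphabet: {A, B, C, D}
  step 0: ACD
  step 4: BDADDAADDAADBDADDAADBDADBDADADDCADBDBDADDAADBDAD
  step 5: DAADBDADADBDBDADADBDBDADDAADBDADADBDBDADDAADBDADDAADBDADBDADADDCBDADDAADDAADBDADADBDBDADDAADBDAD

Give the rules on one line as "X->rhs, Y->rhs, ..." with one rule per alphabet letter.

A->BD, B->DA, C->DC, D->AD

  step 4 ⇒ step 5: BDADDAADDAADBDADDAADBDADBDADADDCADBDBDADDAADBDAD ⇒ DA·AD·BD·AD·AD·BD·BD·AD·AD·BD·BD·AD·DA·AD·BD·AD·AD·BD·BD·AD·DA·AD·BD·AD·DA·AD·BD·AD·BD·AD·AD·DC·BD·AD·DA·AD·DA·AD·BD·AD·AD·BD·BD·AD·DA·AD·BD·AD
    A ↦ BD
    B ↦ DA
    C ↦ DC
    D ↦ AD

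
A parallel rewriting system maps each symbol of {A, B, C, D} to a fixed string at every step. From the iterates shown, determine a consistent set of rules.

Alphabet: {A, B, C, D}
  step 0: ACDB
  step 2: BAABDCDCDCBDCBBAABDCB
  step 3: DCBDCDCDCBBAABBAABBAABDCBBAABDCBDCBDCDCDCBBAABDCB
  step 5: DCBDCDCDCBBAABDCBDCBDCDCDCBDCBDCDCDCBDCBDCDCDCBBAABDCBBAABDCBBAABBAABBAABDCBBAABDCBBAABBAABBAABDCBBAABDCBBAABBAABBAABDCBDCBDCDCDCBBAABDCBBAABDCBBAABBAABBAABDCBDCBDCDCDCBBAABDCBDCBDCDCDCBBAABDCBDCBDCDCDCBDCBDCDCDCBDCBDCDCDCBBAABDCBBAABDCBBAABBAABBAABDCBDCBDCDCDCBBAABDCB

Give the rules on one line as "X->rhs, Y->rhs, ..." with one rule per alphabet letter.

  step 2 ⇒ step 3: BAABDCDCDCBDCBBAABDCB ⇒ DCB·DC·DC·DCB·B·AAB·B·AAB·B·AAB·DCB·B·AAB·DCB·DCB·DC·DC·DCB·B·AAB·DCB
    A ↦ DC
    B ↦ DCB
    C ↦ AAB
    D ↦ B

A->DC, B->DCB, C->AAB, D->B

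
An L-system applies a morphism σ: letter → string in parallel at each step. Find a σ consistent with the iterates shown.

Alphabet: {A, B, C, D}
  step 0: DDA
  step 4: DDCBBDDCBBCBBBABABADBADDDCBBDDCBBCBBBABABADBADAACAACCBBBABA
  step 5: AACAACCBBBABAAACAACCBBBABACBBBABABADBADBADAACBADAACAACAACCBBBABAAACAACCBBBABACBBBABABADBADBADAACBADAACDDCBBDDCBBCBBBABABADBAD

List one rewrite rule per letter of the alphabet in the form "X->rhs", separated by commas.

  step 4 ⇒ step 5: DDCBBDDCBBCBBBABABADBADDDCBBDDCBBCBBBABABADBADAACAACCBBBABA ⇒ AAC·AAC·CBB·BA·BA·AAC·AAC·CBB·BA·BA·CBB·BA·BA·BA·D·BA·D·BA·D·AAC·BA·D·AAC·AAC·AAC·CBB·BA·BA·AAC·AAC·CBB·BA·BA·CBB·BA·BA·BA·D·BA·D·BA·D·AAC·BA·D·AAC·D·D·CBB·D·D·CBB·CBB·BA·BA·BA·D·BA·D
    A ↦ D
    B ↦ BA
    C ↦ CBB
    D ↦ AAC

A->D, B->BA, C->CBB, D->AAC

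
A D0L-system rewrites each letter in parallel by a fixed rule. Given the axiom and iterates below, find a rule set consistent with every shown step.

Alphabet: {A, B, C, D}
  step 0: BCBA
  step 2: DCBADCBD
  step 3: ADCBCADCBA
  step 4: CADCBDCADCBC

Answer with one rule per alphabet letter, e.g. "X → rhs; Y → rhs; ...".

A->C, B->CB, C->D, D->A

  step 3 ⇒ step 4: ADCBCADCBA ⇒ C·A·D·CB·D·C·A·D·CB·C
    A ↦ C
    B ↦ CB
    C ↦ D
    D ↦ A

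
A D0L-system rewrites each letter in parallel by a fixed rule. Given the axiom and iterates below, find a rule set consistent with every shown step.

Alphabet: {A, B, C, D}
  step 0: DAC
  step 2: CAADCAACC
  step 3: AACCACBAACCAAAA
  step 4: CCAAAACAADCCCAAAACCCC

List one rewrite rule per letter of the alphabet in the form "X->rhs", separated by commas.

A->C, B->DC, C->AA, D->ACB

  step 3 ⇒ step 4: AACCACBAACCAAAA ⇒ C·C·AA·AA·C·AA·DC·C·C·AA·AA·C·C·C·C
    A ↦ C
    B ↦ DC
    C ↦ AA
  step 2 ⇒ step 3: CAADCAACC ⇒ AA·C·C·ACB·AA·C·C·AA·AA
    D ↦ ACB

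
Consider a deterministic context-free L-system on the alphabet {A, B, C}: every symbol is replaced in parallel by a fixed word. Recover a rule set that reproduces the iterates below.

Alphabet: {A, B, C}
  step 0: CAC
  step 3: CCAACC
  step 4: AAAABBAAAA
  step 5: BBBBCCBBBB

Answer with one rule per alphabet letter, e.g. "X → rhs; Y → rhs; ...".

  step 4 ⇒ step 5: AAAABBAAAA ⇒ B·B·B·B·C·C·B·B·B·B
    A ↦ B
    B ↦ C
  step 3 ⇒ step 4: CCAACC ⇒ AA·AA·B·B·AA·AA
    C ↦ AA

A->B, B->C, C->AA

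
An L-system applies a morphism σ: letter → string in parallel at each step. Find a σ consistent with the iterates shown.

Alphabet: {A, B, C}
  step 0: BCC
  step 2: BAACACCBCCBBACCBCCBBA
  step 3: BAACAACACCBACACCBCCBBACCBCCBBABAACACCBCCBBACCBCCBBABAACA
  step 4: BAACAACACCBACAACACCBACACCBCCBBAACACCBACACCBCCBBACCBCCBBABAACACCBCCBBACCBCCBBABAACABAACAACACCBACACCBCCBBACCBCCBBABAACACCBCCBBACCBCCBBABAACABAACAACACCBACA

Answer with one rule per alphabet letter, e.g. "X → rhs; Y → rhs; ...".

A->ACA, B->BA, C->CCB

  step 3 ⇒ step 4: BAACAACACCBACACCBCCBBACCBCCBBABAACACCBCCBBACCBCCBBABAACA ⇒ BA·ACA·ACA·CCB·ACA·ACA·CCB·ACA·CCB·CCB·BA·ACA·CCB·ACA·CCB·CCB·BA·CCB·CCB·BA·BA·ACA·CCB·CCB·BA·CCB·CCB·BA·BA·ACA·BA·ACA·ACA·CCB·ACA·CCB·CCB·BA·CCB·CCB·BA·BA·ACA·CCB·CCB·BA·CCB·CCB·BA·BA·ACA·BA·ACA·ACA·CCB·ACA
    A ↦ ACA
    B ↦ BA
    C ↦ CCB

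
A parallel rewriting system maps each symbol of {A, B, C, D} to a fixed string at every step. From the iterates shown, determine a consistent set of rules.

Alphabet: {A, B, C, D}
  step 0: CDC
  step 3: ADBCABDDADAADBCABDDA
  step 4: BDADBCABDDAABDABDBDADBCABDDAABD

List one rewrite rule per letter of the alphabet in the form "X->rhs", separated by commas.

A->BD, B->D, C->BCA, D->A

  step 3 ⇒ step 4: ADBCABDDADAADBCABDDA ⇒ BD·A·D·BCA·BD·D·A·A·BD·A·BD·BD·A·D·BCA·BD·D·A·A·BD
    A ↦ BD
    B ↦ D
    C ↦ BCA
    D ↦ A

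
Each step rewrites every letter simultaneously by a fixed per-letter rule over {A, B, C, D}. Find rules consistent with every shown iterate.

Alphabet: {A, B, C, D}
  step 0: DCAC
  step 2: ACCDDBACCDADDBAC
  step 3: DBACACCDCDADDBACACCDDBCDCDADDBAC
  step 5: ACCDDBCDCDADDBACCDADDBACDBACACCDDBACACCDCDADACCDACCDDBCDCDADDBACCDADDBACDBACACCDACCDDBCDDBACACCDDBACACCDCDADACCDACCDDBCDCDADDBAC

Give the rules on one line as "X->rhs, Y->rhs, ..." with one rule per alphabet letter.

A->DB, B->AD, C->AC, D->CD

  step 2 ⇒ step 3: ACCDDBACCDADDBAC ⇒ DB·AC·AC·CD·CD·AD·DB·AC·AC·CD·DB·CD·CD·AD·DB·AC
    A ↦ DB
    B ↦ AD
    C ↦ AC
    D ↦ CD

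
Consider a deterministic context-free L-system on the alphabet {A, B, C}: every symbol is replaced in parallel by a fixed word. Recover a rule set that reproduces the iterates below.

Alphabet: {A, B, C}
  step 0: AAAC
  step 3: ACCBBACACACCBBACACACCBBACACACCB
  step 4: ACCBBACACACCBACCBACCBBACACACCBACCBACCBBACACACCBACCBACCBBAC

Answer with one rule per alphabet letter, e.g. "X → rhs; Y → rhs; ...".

A->ACC, B->AC, C->B

  step 3 ⇒ step 4: ACCBBACACACCBBACACACCBBACACACCB ⇒ ACC·B·B·AC·AC·ACC·B·ACC·B·ACC·B·B·AC·AC·ACC·B·ACC·B·ACC·B·B·AC·AC·ACC·B·ACC·B·ACC·B·B·AC
    A ↦ ACC
    B ↦ AC
    C ↦ B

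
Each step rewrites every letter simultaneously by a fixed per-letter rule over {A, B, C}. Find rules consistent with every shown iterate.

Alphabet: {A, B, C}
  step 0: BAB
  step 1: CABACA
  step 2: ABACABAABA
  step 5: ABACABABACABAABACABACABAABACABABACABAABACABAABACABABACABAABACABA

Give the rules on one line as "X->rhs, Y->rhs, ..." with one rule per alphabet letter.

A->BA, B->CA, C->A

  step 1 ⇒ step 2: CABACA ⇒ A·BA·CA·BA·A·BA
    A ↦ BA
    B ↦ CA
    C ↦ A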